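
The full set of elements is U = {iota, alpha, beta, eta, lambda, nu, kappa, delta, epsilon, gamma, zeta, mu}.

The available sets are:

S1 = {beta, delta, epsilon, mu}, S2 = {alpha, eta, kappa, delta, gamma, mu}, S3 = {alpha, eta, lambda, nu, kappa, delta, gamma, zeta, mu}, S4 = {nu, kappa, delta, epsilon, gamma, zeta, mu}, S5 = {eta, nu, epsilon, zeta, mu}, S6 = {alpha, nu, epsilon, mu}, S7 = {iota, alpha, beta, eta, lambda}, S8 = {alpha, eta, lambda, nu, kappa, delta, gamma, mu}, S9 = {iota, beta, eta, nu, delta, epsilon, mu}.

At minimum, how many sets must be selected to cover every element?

2

S4 and S7 together: S4 ∪ S7 = {iota, alpha, beta, eta, lambda, nu, kappa, delta, epsilon, gamma, zeta, mu} — every element is covered.
No single set has all 12 elements (the largest, S3, has 9), so 2 is optimal.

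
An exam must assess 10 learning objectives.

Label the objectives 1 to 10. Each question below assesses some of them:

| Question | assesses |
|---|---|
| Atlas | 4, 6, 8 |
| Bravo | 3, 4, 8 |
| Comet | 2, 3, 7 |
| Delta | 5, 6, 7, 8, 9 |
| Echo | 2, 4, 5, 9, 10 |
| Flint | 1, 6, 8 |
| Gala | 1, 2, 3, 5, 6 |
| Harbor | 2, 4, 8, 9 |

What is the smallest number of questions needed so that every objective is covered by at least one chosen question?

3

Comet and Echo and Flint together: Comet ∪ Echo ∪ Flint = {1, 2, 3, 4, 5, 6, 7, 8, 9, 10} — every objective is covered.
Only Echo contains 10, so Echo is forced; the remaining 5 objectives need at least 2 more questions (each remaining question adds at most 3) — so at least 3 questions are needed, and 3 is optimal.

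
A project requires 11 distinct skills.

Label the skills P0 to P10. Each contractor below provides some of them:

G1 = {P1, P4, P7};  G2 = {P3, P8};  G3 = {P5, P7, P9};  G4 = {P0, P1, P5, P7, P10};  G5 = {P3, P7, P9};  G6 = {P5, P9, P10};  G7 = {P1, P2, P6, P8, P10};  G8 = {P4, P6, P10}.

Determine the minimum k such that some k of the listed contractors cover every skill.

G1 and G4 and G5 and G7 together: G1 ∪ G4 ∪ G5 ∪ G7 = {P0, P1, P2, P3, P4, P5, P6, P7, P8, P9, P10} — every skill is covered.
No 3 of the 8 contractors cover everything (all 56 combinations miss at least one skill), so 4 is optimal.

4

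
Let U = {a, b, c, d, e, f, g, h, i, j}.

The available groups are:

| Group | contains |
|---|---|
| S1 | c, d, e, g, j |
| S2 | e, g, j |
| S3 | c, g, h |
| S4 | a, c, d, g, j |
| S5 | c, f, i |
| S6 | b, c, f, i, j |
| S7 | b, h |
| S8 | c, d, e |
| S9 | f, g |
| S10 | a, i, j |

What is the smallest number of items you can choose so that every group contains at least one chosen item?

4

The 4 items {e, f, h, j} hit every group.
The groups S7, S8, S9, S10 are pairwise disjoint, so any hitting set needs a separate item for each — at least 4. Hence 4 is optimal.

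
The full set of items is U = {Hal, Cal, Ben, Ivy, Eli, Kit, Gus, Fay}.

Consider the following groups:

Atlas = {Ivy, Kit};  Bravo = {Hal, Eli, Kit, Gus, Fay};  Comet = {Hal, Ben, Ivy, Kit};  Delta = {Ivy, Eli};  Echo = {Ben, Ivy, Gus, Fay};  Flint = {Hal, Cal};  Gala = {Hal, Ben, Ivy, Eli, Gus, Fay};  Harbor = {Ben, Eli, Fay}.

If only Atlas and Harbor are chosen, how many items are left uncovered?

3

Union of Atlas, Harbor = {Ben, Ivy, Eli, Kit, Fay}.
Not covered: Hal, Cal, Gus — 3 items.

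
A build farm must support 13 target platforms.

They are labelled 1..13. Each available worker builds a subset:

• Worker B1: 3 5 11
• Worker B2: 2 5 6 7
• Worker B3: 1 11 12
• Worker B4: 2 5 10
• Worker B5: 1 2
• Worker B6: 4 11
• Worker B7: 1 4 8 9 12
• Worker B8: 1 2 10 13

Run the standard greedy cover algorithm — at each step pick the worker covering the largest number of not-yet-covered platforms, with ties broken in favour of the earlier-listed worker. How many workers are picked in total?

Greedy: pick B7 (covers 5 new) → pick B2 (covers 4 new) → pick B1 (covers 2 new) → pick B8 (covers 2 new). Total picks: 4.

4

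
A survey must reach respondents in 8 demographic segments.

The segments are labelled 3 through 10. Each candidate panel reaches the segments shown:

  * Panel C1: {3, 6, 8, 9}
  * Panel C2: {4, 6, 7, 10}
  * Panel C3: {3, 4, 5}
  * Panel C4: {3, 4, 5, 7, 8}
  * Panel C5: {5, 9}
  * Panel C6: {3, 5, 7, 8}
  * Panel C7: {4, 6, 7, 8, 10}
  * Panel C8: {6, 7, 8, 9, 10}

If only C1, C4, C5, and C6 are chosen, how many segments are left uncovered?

Union of C1, C4, C5, C6 = {3, 4, 5, 6, 7, 8, 9}.
Not covered: 10 — 1 segment.

1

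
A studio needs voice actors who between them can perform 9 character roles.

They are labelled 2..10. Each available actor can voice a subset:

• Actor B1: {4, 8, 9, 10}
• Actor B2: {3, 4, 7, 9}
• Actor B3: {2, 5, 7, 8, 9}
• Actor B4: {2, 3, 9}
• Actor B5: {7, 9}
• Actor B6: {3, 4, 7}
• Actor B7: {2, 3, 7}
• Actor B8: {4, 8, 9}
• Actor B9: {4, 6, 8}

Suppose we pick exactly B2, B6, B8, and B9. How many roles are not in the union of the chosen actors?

Union of B2, B6, B8, B9 = {3, 4, 6, 7, 8, 9}.
Not covered: 2, 5, 10 — 3 roles.

3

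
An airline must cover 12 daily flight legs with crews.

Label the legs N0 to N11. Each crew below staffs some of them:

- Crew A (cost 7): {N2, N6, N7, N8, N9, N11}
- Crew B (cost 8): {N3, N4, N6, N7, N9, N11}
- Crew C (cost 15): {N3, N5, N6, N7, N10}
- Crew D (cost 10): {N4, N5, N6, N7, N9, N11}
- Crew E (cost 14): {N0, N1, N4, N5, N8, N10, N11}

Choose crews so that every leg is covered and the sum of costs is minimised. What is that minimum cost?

A, B, E together cover every leg (A ∪ B ∪ E = {N0, N1, N2, N3, N4, N5, N6, N7, N8, N9, N10, N11}); total cost 7 + 8 + 14 = 29.
No covering selection has total cost below 29.

29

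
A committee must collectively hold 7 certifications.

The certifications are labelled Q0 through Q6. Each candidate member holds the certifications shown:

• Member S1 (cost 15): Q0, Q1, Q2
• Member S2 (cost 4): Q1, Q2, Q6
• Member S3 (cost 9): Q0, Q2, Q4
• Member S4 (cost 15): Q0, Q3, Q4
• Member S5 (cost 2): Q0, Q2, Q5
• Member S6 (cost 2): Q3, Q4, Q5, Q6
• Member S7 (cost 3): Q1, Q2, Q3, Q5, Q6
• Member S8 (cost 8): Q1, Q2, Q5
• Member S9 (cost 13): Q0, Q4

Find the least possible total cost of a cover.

S5, S6, S7 together cover every certification (S5 ∪ S6 ∪ S7 = {Q0, Q1, Q2, Q3, Q4, Q5, Q6}); total cost 2 + 2 + 3 = 7.
No covering selection has total cost below 7.

7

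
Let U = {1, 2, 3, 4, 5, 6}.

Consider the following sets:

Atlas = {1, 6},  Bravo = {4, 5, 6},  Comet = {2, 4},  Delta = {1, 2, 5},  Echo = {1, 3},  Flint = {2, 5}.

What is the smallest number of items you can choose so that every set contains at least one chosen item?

The 3 items {1, 2, 6} hit every set.
No choice of 2 items meets every set, so 3 is the minimum.

3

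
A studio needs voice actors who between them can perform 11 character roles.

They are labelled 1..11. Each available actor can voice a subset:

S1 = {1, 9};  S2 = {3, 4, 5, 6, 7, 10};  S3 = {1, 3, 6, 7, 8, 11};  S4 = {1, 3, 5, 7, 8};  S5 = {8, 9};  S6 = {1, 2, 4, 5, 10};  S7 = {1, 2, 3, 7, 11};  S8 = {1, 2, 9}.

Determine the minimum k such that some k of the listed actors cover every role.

S1 and S3 and S6 together: S1 ∪ S3 ∪ S6 = {1, 2, 3, 4, 5, 6, 7, 8, 9, 10, 11} — every role is covered.
No 2 of the 8 actors cover everything (all 28 combinations miss at least one role), so 3 is optimal.

3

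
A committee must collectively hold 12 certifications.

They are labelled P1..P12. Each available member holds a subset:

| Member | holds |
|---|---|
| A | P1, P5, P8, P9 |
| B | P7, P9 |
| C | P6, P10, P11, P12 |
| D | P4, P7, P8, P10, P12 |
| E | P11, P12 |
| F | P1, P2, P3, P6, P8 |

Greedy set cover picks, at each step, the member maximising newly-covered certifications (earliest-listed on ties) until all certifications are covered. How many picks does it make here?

Greedy: pick D (covers 5 new) → pick F (covers 4 new) → pick A (covers 2 new) → pick C (covers 1 new). Total picks: 4.

4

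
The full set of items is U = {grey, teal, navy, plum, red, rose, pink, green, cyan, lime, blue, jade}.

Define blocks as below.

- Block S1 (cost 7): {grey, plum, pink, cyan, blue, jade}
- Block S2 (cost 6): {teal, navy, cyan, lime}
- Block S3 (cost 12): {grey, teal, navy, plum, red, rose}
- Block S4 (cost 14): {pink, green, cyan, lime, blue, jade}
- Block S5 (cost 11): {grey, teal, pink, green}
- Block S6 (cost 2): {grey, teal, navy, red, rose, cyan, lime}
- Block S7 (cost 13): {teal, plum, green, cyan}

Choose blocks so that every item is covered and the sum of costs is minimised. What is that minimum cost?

20

S1, S5, S6 together cover every item (S1 ∪ S5 ∪ S6 = {grey, teal, navy, plum, red, rose, pink, green, cyan, lime, blue, jade}); total cost 7 + 11 + 2 = 20.
No covering selection has total cost below 20.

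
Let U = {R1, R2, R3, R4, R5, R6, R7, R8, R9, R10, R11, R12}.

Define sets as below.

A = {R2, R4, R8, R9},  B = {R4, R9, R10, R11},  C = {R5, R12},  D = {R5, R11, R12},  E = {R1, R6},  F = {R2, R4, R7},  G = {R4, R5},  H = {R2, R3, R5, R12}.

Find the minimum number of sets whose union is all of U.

Take {A, B, E, F, H}. Their union is {R1, R2, R3, R4, R5, R6, R7, R8, R9, R10, R11, R12}, which is all 12 items.
No 4 of the 8 sets cover everything (all 70 combinations miss at least one item), so 5 is optimal.

5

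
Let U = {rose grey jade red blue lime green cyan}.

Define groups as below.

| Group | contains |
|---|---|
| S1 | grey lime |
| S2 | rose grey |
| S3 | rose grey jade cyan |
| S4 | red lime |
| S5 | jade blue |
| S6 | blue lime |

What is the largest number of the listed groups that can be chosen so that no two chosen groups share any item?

3

S2, S4, S5 are pairwise disjoint (S2={rose,grey}; S4={red,lime}; S5={jade,blue}).
Every remaining group overlaps one of these, and no 4 of the listed groups are pairwise disjoint, so 3 is the maximum.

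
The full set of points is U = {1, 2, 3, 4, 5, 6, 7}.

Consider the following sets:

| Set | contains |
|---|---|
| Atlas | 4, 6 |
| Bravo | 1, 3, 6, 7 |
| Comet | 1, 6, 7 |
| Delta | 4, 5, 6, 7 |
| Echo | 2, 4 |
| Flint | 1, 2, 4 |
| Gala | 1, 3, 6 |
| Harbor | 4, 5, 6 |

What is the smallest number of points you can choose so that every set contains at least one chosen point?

2

Take H = {1, 4}. Each listed set contains at least one of these, so H is a hitting set of size 2.
The sets Comet, Echo are pairwise disjoint, so any hitting set needs a separate point for each — at least 2. Hence 2 is optimal.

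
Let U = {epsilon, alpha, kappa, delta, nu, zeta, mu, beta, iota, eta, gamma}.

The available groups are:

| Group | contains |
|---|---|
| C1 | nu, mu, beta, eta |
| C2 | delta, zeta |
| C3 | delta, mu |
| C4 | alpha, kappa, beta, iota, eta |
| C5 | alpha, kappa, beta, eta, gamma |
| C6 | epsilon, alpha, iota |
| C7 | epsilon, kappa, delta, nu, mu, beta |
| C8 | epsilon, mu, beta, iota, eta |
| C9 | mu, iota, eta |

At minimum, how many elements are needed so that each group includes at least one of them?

Take H = {delta, beta, iota}. Each listed group contains at least one of these, so H is a hitting set of size 3.
The groups C1, C2, C6 are pairwise disjoint, so any hitting set needs a separate element for each — at least 3. Hence 3 is optimal.

3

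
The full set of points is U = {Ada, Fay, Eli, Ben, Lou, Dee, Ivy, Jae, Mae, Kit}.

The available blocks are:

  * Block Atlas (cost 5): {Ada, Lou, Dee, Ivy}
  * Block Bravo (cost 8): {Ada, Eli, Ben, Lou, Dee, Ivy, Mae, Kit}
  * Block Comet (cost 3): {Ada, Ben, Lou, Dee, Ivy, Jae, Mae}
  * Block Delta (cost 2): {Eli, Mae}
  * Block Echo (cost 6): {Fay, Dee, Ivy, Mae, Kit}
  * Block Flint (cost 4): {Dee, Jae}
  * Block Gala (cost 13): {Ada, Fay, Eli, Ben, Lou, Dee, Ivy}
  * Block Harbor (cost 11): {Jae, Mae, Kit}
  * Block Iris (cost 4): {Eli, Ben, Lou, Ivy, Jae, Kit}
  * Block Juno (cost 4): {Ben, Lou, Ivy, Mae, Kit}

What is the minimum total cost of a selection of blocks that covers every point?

Comet, Delta, Echo together cover every point (Comet ∪ Delta ∪ Echo = {Ada, Fay, Eli, Ben, Lou, Dee, Ivy, Jae, Mae, Kit}); total cost 3 + 2 + 6 = 11.
No covering selection has total cost below 11.

11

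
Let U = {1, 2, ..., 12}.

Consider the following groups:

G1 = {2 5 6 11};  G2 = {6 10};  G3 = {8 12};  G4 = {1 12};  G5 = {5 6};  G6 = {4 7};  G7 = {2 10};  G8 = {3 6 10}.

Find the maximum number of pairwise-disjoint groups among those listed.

G3, G5, G6, G7 are pairwise disjoint (G3={8,12}; G5={5,6}; G6={4,7}; G7={2,10}).
Every remaining group overlaps one of these, and no 5 of the listed groups are pairwise disjoint, so 4 is the maximum.

4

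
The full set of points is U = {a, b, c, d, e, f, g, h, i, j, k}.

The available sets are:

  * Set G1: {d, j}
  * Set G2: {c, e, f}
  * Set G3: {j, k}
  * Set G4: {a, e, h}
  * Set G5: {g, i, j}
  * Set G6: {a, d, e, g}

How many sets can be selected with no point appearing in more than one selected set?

G3, G6 are pairwise disjoint (G3={j,k}; G6={a,d,e,g}).
Every remaining set overlaps one of these, and no 3 of the listed sets are pairwise disjoint, so 2 is the maximum.

2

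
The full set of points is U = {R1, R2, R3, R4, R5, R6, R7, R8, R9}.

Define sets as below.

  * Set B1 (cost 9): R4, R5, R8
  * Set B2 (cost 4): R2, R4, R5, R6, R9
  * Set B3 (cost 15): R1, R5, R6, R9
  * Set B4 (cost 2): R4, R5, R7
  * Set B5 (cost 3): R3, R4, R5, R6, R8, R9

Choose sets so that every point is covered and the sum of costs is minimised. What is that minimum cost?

24

B2, B3, B4, B5 together cover every point (B2 ∪ B3 ∪ B4 ∪ B5 = {R1, R2, R3, R4, R5, R6, R7, R8, R9}); total cost 4 + 15 + 2 + 3 = 24.
No covering selection has total cost below 24.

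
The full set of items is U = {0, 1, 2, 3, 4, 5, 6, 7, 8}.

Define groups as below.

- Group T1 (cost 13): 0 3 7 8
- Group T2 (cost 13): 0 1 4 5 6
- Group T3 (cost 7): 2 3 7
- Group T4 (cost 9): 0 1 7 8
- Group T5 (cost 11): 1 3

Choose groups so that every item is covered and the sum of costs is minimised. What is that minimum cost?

29

T2, T3, T4 together cover every item (T2 ∪ T3 ∪ T4 = {0, 1, 2, 3, 4, 5, 6, 7, 8}); total cost 13 + 7 + 9 = 29.
No covering selection has total cost below 29.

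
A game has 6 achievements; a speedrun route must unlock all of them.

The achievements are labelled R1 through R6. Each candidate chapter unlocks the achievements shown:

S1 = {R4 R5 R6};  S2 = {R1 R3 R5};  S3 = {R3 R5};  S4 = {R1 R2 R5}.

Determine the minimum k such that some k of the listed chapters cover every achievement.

S1 and S3 and S4 together: S1 ∪ S3 ∪ S4 = {R1, R2, R3, R4, R5, R6} — every achievement is covered.
Only S4 contains R2, so S4 is forced; the remaining 3 achievements need at least 2 more chapters (each remaining chapter adds at most 2) — so at least 3 chapters are needed, and 3 is optimal.

3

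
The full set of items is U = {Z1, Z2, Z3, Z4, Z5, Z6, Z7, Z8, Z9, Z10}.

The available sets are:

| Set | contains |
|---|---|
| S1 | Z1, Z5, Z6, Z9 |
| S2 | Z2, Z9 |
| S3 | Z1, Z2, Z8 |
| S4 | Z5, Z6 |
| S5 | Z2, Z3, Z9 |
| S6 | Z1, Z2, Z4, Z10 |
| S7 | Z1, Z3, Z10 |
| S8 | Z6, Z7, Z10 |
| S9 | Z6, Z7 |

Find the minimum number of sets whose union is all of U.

5

Take {S3, S4, S5, S6, S9}. Their union is {Z1, Z2, Z3, Z4, Z5, Z6, Z7, Z8, Z9, Z10}, which is all 10 items.
No 4 of the 9 sets cover everything (all 126 combinations miss at least one item), so 5 is optimal.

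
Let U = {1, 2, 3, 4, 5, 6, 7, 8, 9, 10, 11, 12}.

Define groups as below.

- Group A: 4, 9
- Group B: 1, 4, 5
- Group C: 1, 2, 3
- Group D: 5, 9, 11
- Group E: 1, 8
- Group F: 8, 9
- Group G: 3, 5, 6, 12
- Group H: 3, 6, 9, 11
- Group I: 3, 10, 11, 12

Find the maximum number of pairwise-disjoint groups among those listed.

B, F, I are pairwise disjoint (B={1,4,5}; F={8,9}; I={3,10,11,12}).
Every remaining group overlaps one of these, and no 4 of the listed groups are pairwise disjoint, so 3 is the maximum.

3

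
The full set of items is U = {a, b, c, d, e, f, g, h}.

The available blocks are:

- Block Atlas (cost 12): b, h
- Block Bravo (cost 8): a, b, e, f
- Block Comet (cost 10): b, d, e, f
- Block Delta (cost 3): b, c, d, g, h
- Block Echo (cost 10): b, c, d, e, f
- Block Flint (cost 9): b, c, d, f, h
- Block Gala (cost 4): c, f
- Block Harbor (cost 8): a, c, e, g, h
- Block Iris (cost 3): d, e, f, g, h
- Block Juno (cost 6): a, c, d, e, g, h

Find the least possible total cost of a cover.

Bravo, Delta together cover every item (Bravo ∪ Delta = {a, b, c, d, e, f, g, h}); total cost 8 + 3 = 11.
The greedy pick Delta, Iris, Juno costs 12; no covering selection beats 11.

11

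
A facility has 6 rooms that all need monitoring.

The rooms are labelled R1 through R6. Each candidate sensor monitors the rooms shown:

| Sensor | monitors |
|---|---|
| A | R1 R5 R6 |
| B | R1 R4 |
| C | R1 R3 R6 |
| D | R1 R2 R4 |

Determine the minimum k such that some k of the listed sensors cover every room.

3

Take {A, C, D}. Their union is {R1, R2, R3, R4, R5, R6}, which is all 6 rooms.
Only D contains R2, so D is forced; the remaining 3 rooms need at least 2 more sensors (each remaining sensor adds at most 2) — so at least 3 sensors are needed, and 3 is optimal.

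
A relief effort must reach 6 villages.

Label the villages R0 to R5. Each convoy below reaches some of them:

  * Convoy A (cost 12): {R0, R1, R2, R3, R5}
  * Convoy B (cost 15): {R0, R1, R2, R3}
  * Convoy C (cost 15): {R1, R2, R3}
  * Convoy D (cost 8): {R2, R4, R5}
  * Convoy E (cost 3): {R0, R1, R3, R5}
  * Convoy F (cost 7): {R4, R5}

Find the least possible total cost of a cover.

11

D, E together cover every village (D ∪ E = {R0, R1, R2, R3, R4, R5}); total cost 8 + 3 = 11.
No covering selection has total cost below 11.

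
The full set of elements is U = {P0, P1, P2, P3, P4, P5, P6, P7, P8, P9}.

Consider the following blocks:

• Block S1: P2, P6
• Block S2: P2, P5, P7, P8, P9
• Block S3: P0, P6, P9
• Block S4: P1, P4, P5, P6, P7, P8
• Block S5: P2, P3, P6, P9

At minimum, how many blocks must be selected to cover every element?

3

Take {S3, S4, S5}. Their union is {P0, P1, P2, P3, P4, P5, P6, P7, P8, P9}, which is all 10 elements.
Only S3 contains P0, so S3 is forced; the remaining 7 elements need at least 2 more blocks (each remaining block adds at most 5) — so at least 3 blocks are needed, and 3 is optimal.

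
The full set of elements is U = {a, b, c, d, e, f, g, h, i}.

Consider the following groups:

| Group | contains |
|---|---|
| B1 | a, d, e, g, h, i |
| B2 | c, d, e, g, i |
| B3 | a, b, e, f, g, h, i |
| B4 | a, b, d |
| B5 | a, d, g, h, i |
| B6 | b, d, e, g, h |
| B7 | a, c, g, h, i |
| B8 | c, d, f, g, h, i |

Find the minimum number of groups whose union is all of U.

B2 and B3 together: B2 ∪ B3 = {a, b, c, d, e, f, g, h, i} — every element is covered.
No single group has all 9 elements (the largest, B3, has 7), so 2 is optimal.

2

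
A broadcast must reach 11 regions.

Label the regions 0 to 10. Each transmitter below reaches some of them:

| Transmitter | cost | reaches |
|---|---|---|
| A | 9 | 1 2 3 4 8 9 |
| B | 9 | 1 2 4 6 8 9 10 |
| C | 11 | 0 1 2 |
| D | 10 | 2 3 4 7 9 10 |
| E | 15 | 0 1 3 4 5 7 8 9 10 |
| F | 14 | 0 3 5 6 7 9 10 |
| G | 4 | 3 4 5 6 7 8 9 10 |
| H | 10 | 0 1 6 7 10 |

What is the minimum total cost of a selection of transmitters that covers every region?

C, G together cover every region (C ∪ G = {0, 1, 2, 3, 4, 5, 6, 7, 8, 9, 10}); total cost 11 + 4 = 15.
No covering selection has total cost below 15.

15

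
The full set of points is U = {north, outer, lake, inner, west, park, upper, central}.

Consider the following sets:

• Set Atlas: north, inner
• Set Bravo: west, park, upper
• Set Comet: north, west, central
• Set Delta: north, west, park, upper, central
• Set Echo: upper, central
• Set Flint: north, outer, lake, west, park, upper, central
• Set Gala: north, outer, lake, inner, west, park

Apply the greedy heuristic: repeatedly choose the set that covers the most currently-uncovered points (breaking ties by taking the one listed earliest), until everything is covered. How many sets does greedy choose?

2

Greedy: pick Flint (covers 7 new) → pick Atlas (covers 1 new). Total picks: 2.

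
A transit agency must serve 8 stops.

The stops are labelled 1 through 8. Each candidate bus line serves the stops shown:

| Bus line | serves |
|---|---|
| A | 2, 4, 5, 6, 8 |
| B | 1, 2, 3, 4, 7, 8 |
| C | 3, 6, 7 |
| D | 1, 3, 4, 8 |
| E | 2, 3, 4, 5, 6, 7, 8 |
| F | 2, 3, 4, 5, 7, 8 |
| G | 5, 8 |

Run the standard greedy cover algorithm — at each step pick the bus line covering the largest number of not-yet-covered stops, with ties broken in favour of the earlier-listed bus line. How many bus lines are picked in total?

Greedy: pick E (covers 7 new) → pick B (covers 1 new). Total picks: 2.

2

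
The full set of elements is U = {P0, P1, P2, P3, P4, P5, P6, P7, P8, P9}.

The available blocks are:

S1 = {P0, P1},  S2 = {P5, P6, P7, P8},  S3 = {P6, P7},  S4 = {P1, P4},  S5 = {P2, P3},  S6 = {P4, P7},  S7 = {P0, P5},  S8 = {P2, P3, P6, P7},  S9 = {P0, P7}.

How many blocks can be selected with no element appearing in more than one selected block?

4

S3, S4, S5, S7 are pairwise disjoint (S3={P6,P7}; S4={P1,P4}; S5={P2,P3}; S7={P0,P5}).
Every remaining block overlaps one of these, and no 5 of the listed blocks are pairwise disjoint, so 4 is the maximum.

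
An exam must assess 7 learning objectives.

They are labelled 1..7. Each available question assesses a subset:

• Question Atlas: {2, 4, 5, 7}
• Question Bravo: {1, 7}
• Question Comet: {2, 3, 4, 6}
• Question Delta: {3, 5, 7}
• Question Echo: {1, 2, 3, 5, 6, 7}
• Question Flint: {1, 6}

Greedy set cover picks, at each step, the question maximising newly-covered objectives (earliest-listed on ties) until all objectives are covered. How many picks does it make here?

Greedy: pick Echo (covers 6 new) → pick Atlas (covers 1 new). Total picks: 2.

2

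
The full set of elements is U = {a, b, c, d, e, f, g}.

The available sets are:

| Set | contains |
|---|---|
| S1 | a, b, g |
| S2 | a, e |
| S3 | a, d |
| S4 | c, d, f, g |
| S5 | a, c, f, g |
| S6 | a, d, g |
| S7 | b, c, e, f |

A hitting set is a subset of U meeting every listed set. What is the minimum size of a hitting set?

2

The 2 elements {a, c} hit every set.
The sets S2, S4 are pairwise disjoint, so any hitting set needs a separate element for each — at least 2. Hence 2 is optimal.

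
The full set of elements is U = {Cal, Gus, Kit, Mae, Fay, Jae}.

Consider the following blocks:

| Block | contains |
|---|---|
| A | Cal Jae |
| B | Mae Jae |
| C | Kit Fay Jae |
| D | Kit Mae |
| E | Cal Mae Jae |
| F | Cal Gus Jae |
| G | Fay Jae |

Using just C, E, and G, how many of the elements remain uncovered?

Union of C, E, G = {Cal, Kit, Mae, Fay, Jae}.
Not covered: Gus — 1 element.

1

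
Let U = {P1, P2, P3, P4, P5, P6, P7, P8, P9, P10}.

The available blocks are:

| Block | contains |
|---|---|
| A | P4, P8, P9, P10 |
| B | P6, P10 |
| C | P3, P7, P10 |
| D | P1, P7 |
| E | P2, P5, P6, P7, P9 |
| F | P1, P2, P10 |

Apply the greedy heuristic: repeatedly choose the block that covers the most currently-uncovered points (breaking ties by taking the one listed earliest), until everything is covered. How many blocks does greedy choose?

Greedy: pick E (covers 5 new) → pick A (covers 3 new) → pick C (covers 1 new) → pick D (covers 1 new). Total picks: 4.

4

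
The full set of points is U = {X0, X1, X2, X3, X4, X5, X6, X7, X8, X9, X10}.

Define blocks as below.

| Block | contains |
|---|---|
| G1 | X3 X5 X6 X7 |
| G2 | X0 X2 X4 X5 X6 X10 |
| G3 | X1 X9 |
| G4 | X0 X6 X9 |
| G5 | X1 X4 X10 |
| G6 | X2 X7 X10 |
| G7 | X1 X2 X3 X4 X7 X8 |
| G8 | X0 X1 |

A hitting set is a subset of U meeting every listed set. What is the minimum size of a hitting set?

3

Take H = {X1, X6, X7}. Each listed block contains at least one of these, so H is a hitting set of size 3.
No choice of 2 points meets every block, so 3 is the minimum.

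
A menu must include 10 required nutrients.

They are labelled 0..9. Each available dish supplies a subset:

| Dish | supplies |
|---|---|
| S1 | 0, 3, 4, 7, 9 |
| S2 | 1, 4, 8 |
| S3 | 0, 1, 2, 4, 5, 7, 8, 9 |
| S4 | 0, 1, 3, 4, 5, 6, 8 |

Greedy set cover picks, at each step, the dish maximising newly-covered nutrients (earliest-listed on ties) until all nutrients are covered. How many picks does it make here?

Greedy: pick S3 (covers 8 new) → pick S4 (covers 2 new). Total picks: 2.

2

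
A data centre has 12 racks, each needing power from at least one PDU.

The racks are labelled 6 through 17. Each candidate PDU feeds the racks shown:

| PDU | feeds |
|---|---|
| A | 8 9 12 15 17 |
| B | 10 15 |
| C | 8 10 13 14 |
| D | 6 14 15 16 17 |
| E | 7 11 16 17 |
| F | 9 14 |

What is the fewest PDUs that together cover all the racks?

4

Take {A, C, D, E}. Their union is {6, 7, 8, 9, 10, 11, 12, 13, 14, 15, 16, 17}, which is all 12 racks.
Only D contains 6, so D is forced; the remaining 7 racks need at least 3 more PDUs (each remaining PDU adds at most 3) — so at least 4 PDUs are needed, and 4 is optimal.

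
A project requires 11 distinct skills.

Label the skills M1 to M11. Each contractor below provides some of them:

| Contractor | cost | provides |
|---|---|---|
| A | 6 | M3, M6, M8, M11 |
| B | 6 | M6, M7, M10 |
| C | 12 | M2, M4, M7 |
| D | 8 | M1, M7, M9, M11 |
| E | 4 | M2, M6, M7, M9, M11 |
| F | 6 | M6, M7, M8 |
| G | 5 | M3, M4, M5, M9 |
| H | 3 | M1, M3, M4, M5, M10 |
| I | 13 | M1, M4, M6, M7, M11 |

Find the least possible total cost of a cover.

13

E, F, H together cover every skill (E ∪ F ∪ H = {M1, M2, M3, M4, M5, M6, M7, M8, M9, M10, M11}); total cost 4 + 6 + 3 = 13.
No covering selection has total cost below 13.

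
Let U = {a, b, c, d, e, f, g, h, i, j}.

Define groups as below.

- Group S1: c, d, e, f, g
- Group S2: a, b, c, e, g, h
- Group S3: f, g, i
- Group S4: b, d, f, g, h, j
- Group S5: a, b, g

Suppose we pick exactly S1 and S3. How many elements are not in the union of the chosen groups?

4

Union of S1, S3 = {c, d, e, f, g, i}.
Not covered: a, b, h, j — 4 elements.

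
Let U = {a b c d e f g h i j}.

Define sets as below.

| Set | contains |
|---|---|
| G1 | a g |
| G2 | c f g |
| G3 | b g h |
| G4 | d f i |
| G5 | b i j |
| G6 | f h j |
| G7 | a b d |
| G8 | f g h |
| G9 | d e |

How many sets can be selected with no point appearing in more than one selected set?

3

G2, G5, G9 are pairwise disjoint (G2={c,f,g}; G5={b,i,j}; G9={d,e}).
Every remaining set overlaps one of these, and no 4 of the listed sets are pairwise disjoint, so 3 is the maximum.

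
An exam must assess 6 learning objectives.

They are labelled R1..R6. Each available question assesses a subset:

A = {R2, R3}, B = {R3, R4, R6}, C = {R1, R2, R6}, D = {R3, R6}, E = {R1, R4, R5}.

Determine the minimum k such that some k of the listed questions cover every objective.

3

Take {C, D, E}. Their union is {R1, R2, R3, R4, R5, R6}, which is all 6 objectives.
Only E contains R5, so E is forced; the remaining 3 objectives need at least 2 more questions (each remaining question adds at most 2) — so at least 3 questions are needed, and 3 is optimal.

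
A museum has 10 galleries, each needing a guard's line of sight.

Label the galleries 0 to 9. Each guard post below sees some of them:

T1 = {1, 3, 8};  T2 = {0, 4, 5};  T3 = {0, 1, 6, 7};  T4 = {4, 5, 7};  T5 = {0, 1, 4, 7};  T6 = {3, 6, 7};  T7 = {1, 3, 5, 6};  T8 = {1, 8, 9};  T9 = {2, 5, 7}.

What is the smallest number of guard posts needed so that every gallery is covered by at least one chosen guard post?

Take {T5, T7, T8, T9}. Their union is {0, 1, 2, 3, 4, 5, 6, 7, 8, 9}, which is all 10 galleries.
Only T9 contains 2, so T9 is forced; the remaining 7 galleries need at least 3 more guard posts (each remaining guard post adds at most 3) — so at least 4 guard posts are needed, and 4 is optimal.

4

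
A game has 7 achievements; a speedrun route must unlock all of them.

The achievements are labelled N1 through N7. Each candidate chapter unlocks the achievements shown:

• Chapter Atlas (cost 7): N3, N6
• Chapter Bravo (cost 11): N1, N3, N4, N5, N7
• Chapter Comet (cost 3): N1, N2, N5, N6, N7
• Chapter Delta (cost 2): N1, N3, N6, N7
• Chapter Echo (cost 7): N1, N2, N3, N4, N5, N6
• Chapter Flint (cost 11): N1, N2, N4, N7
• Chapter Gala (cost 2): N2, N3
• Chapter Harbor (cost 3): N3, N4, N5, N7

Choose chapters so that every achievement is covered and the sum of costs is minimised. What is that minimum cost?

6

Comet, Harbor together cover every achievement (Comet ∪ Harbor = {N1, N2, N3, N4, N5, N6, N7}); total cost 3 + 3 = 6.
The greedy pick Delta, Comet, Harbor costs 8; no covering selection beats 6.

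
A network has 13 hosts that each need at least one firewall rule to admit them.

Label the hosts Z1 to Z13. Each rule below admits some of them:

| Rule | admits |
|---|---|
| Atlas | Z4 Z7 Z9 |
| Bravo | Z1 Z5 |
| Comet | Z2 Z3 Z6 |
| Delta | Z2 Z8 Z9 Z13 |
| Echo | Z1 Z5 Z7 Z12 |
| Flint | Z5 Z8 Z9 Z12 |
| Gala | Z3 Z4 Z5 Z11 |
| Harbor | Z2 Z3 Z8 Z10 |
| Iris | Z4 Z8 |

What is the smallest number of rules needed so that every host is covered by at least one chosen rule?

5

Comet and Delta and Echo and Gala and Harbor together: Comet ∪ Delta ∪ Echo ∪ Gala ∪ Harbor = {Z1, Z2, Z3, Z4, Z5, Z6, Z7, Z8, Z9, Z10, Z11, Z12, Z13} — every host is covered.
No 4 of the 9 rules cover everything (all 126 combinations miss at least one host), so 5 is optimal.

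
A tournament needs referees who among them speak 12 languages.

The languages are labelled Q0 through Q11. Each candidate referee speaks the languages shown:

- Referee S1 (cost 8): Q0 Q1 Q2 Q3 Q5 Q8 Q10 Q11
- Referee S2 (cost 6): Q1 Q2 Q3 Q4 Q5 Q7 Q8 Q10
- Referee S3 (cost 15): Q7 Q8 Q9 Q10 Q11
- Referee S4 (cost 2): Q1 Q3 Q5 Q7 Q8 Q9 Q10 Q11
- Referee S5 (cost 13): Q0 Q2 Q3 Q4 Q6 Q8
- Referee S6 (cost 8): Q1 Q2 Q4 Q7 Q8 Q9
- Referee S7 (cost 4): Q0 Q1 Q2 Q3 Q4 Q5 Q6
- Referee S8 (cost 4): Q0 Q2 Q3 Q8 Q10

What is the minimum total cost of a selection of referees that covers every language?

6

S4, S7 together cover every language (S4 ∪ S7 = {Q0, Q1, Q2, Q3, Q4, Q5, Q6, Q7, Q8, Q9, Q10, Q11}); total cost 2 + 4 = 6.
No covering selection has total cost below 6.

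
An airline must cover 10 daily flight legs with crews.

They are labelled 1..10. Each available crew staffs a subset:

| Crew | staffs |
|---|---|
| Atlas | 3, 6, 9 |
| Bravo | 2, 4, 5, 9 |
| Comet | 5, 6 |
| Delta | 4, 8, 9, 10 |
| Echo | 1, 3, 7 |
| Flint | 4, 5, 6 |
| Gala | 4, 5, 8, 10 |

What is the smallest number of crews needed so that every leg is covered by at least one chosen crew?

Atlas and Bravo and Echo and Gala together: Atlas ∪ Bravo ∪ Echo ∪ Gala = {1, 2, 3, 4, 5, 6, 7, 8, 9, 10} — every leg is covered.
No 3 of the 7 crews cover everything (all 35 combinations miss at least one leg), so 4 is optimal.

4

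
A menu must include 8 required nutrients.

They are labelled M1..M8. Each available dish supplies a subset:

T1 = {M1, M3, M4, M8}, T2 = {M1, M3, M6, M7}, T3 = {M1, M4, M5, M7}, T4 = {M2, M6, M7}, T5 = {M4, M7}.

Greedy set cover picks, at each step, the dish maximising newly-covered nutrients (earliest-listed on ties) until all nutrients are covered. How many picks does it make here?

3

Greedy: pick T1 (covers 4 new) → pick T4 (covers 3 new) → pick T3 (covers 1 new). Total picks: 3.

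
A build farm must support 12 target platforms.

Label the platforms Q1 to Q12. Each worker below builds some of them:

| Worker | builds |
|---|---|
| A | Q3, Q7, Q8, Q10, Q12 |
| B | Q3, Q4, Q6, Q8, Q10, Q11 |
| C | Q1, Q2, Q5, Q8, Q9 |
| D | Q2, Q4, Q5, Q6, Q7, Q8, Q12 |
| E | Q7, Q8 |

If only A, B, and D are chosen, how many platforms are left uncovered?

Union of A, B, D = {Q2, Q3, Q4, Q5, Q6, Q7, Q8, Q10, Q11, Q12}.
Not covered: Q1, Q9 — 2 platforms.

2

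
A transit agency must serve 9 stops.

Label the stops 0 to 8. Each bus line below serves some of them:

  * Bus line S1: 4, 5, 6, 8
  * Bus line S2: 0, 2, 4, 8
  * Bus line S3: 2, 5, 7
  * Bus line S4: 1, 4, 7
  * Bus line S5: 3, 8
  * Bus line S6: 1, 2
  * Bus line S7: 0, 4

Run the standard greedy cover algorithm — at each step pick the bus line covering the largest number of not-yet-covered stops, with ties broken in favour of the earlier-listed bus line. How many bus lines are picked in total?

4

Greedy: pick S1 (covers 4 new) → pick S2 (covers 2 new) → pick S4 (covers 2 new) → pick S5 (covers 1 new). Total picks: 4.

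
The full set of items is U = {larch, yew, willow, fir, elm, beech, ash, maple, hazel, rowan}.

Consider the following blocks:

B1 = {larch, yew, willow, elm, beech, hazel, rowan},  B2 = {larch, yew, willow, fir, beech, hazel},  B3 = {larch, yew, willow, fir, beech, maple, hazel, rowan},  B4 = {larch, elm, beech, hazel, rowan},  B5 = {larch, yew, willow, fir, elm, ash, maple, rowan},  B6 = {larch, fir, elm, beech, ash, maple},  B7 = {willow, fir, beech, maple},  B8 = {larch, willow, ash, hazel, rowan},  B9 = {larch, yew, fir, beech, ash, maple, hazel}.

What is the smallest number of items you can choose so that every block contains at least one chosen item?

The 2 items {beech, ash} hit every block.
No single item lies in every block, so at least 2 are needed and 2 is optimal.

2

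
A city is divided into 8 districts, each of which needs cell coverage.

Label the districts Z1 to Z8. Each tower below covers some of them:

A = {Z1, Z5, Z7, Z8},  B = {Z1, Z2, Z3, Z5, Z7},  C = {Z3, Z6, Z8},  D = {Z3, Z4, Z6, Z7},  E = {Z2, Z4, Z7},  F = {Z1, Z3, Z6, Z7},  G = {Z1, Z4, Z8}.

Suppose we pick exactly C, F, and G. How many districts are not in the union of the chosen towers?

2

Union of C, F, G = {Z1, Z3, Z4, Z6, Z7, Z8}.
Not covered: Z2, Z5 — 2 districts.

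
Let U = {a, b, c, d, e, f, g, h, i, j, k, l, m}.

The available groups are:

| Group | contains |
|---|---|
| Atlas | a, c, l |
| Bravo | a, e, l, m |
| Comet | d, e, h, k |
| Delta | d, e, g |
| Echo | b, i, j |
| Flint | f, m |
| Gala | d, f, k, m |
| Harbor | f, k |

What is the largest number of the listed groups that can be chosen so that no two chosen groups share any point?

Atlas, Comet, Echo, Flint are pairwise disjoint (Atlas={a,c,l}; Comet={d,e,h,k}; Echo={b,i,j}; Flint={f,m}).
Every remaining group overlaps one of these, and no 5 of the listed groups are pairwise disjoint, so 4 is the maximum.

4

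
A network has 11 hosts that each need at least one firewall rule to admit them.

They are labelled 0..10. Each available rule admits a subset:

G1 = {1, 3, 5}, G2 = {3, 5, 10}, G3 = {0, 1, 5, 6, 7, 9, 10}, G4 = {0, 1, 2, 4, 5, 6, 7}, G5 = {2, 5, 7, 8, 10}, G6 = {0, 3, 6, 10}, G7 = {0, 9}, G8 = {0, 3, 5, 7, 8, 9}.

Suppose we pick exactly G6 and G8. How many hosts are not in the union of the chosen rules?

3

Union of G6, G8 = {0, 3, 5, 6, 7, 8, 9, 10}.
Not covered: 1, 2, 4 — 3 hosts.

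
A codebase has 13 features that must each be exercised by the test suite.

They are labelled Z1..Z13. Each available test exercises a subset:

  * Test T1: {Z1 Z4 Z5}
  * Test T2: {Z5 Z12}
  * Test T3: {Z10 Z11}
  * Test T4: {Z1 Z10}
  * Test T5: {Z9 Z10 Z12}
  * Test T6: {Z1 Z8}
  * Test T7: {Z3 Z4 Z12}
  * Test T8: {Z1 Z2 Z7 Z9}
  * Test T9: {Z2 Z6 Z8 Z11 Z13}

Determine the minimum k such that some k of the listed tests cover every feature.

T2 and T5 and T7 and T8 and T9 together: T2 ∪ T5 ∪ T7 ∪ T8 ∪ T9 = {Z1, Z2, Z3, Z4, Z5, Z6, Z7, Z8, Z9, Z10, Z11, Z12, Z13} — every feature is covered.
No 4 of the 9 tests cover everything (all 126 combinations miss at least one feature), so 5 is optimal.

5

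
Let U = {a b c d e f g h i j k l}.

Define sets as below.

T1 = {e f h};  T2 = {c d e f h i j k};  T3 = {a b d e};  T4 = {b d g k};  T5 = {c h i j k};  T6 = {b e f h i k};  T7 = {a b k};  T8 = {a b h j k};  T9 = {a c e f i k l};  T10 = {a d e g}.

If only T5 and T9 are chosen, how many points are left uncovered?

Union of T5, T9 = {a, c, e, f, h, i, j, k, l}.
Not covered: b, d, g — 3 points.

3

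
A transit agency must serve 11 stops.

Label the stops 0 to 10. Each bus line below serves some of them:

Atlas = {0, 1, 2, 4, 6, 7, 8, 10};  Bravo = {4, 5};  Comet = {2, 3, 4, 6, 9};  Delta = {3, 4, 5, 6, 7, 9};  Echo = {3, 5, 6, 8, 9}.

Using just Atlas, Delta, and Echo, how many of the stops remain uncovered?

0

Union of Atlas, Delta, Echo = {0, 1, 2, 3, 4, 5, 6, 7, 8, 9, 10} — that's every stop, so 0 are uncovered.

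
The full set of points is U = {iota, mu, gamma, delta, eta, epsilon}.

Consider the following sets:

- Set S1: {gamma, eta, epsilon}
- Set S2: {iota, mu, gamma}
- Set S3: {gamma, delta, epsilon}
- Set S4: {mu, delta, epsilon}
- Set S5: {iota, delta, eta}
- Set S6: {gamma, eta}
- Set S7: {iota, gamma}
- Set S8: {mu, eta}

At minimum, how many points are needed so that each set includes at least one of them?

Take H = {mu, gamma, delta}. Each listed set contains at least one of these, so H is a hitting set of size 3.
No choice of 2 points meets every set, so 3 is the minimum.

3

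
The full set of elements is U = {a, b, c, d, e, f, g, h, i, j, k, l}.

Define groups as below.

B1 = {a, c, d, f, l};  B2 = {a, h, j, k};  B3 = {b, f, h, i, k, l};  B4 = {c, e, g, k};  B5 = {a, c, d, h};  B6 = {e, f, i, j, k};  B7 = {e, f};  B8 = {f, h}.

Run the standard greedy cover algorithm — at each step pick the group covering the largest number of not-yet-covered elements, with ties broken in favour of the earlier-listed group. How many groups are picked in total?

Greedy: pick B3 (covers 6 new) → pick B1 (covers 3 new) → pick B4 (covers 2 new) → pick B2 (covers 1 new). Total picks: 4.

4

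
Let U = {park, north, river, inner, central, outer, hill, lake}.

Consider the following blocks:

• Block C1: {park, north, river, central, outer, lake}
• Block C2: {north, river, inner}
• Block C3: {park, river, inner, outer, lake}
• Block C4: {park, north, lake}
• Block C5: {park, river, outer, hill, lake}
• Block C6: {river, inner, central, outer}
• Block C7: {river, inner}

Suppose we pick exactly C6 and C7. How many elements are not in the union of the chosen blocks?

4

Union of C6, C7 = {river, inner, central, outer}.
Not covered: park, north, hill, lake — 4 elements.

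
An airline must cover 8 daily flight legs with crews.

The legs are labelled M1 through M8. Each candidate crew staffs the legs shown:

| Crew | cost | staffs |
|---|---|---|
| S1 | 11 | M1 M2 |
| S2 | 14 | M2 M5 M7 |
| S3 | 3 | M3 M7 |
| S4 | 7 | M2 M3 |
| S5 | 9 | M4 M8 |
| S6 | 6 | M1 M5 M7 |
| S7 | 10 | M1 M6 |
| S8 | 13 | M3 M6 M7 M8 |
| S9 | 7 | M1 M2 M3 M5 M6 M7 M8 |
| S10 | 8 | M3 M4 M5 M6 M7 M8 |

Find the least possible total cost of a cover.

15

S9, S10 together cover every leg (S9 ∪ S10 = {M1, M2, M3, M4, M5, M6, M7, M8}); total cost 7 + 8 = 15.
No covering selection has total cost below 15.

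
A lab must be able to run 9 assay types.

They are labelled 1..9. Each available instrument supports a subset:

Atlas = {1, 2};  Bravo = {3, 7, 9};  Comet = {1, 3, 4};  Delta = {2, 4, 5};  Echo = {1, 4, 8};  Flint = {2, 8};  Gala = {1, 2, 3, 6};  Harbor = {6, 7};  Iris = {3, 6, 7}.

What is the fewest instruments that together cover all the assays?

Take {Bravo, Delta, Echo, Iris}. Their union is {1, 2, 3, 4, 5, 6, 7, 8, 9}, which is all 9 assays.
No 3 of the 9 instruments cover everything (all 84 combinations miss at least one assay), so 4 is optimal.

4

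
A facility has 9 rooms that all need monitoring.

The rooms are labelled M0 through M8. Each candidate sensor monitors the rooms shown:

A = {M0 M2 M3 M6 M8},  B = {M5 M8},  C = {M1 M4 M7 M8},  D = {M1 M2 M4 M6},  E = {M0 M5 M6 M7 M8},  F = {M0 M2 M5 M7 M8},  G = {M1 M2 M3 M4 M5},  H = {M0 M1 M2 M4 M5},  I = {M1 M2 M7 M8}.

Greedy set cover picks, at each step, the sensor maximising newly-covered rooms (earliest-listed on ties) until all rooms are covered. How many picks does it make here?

Greedy: pick A (covers 5 new) → pick C (covers 3 new) → pick B (covers 1 new). Total picks: 3.
(The true minimum cover uses only 2 sensors, so greedy is not optimal here.)

3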